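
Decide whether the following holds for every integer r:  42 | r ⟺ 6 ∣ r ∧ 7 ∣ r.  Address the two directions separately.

(⇐) Suppose 6 ∣ r and 7 ∣ r. Any common multiple of 6 and 7 is a multiple of their lcm; here gcd(6, 7) = 1, so lcm(6, 7) = 6·7 = 42, so 42 ∣ r.

(⇒) If 42 ∣ r, write r = 42q. Since 42 = 7·6, r = 6·(7q), so 6 ∣ r; and since 42 = 6·7, r = 7·(6q), so 7 ∣ r.

The biconditional holds.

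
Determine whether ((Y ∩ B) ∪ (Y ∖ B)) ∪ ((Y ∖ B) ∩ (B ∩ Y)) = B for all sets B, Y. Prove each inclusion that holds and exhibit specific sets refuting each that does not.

(⊆) This inclusion fails. Take B = ∅, Y = {1}; then 1 ∈ ((Y ∩ B) ∪ (Y ∖ B)) ∪ ((Y ∖ B) ∩ (B ∩ Y)) but 1 ∉ B.

(⊇) This inclusion fails. Take B = {1}, Y = ∅; then 1 ∈ B but 1 ∉ ((Y ∩ B) ∪ (Y ∖ B)) ∪ ((Y ∖ B) ∩ (B ∩ Y)).

Both inclusions fail.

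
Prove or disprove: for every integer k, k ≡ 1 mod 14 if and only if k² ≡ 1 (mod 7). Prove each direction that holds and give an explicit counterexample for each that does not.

(⟹) Suppose k ≡ 1 (mod 14). Then k² ≡ 1² = 1 (mod 14), and since 7 ∣ 14, also k² ≡ 1 (mod 7).

(⟸) This fails: take k = 6. Then 6² = 36 ≡ 1 (mod 7), yet 6 ≡ 6 (mod 14), not 1.

Only the forward implication holds.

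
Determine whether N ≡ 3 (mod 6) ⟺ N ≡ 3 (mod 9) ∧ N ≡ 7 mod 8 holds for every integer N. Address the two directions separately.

Only the reverse direction holds.

[⇐] If N ≡ 3 (mod 9) and N ≡ 7 (mod 8), then by the Chinese remainder theorem N ≡ 39 (mod 72). Since 39 ≡ 3 (mod 6) and 6 ∣ 72, we get N ≡ 3 (mod 6).

[⇒] This fails: N = 33 gives 33 ≡ 3 (mod 6) but 33 ≡ 6 (mod 9), so the conjunction on the right does not hold.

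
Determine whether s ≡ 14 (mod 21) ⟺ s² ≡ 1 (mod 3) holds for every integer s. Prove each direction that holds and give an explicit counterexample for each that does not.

(⇒) holds; (⇐) fails.

Forward direction. Suppose s ≡ 14 (mod 21). Then s² ≡ 14² = 196 (mod 21), and since 3 ∣ 21, also s² ≡ 1 (mod 3).

Converse. This fails: take s = 1. Then 1² = 1 ≡ 1 (mod 3), yet 1 ≡ 1 (mod 21), not 14.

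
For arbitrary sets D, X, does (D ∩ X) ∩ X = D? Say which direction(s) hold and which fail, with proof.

The sets are not equal: only the forward inclusion holds.

Forward inclusion. Let x ∈ (D ∩ X) ∩ X. Then x ∈ D ∩ X, from which x ∈ D.

Reverse inclusion. This inclusion fails. Take D = {1}, X = ∅; then 1 ∈ D but 1 ∉ (D ∩ X) ∩ X.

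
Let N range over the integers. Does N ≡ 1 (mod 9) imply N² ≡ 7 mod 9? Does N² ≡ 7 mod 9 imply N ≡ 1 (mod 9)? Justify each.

[⇒] This fails: take N = 1. Then 1 ≡ 1 (mod 9), but 1² = 1 ≡ 1 (mod 9), not 7.

[⇐] This fails: take N = 4. Then 4² = 16 ≡ 7 (mod 9), yet 4 ≡ 4 (mod 9), not 1.

(⇒) fails and (⇐) fails.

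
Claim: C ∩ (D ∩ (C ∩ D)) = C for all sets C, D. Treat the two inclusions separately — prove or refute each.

(⊆) holds; (⊇) fails.

Reverse inclusion. This inclusion fails. Take C = {1}, D = ∅; then 1 ∈ C but 1 ∉ C ∩ (D ∩ (C ∩ D)).

Forward inclusion. Let x ∈ C ∩ (D ∩ (C ∩ D)). Then x ∈ C ∩ D, from which x ∈ C.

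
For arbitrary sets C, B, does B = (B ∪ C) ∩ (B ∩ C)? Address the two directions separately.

(⊆) This inclusion fails. Take C = ∅, B = {1}; then 1 ∈ B but 1 ∉ (B ∪ C) ∩ (B ∩ C).

(⊇) Let x ∈ (B ∪ C) ∩ (B ∩ C). Then x ∈ C ∩ B, from which x ∈ B.

The sets are not equal: only the reverse inclusion holds.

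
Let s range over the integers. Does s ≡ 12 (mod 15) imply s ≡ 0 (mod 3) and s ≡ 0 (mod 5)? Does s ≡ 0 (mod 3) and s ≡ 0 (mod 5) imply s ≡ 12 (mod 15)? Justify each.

(⟹) This fails: s = 12 gives 12 ≡ 12 (mod 15) but 12 ≡ 2 (mod 5), so the conjunction on the right does not hold.

(⟸) This fails: s = 0 satisfies both congruences on the right (0 ≡ 0 mod 3 and 0 ≡ 0 mod 5) yet 0 ≡ 0 (mod 15), not 12.

Both directions fail.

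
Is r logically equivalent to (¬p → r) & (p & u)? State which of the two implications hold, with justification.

Neither implication holds.

(⟹) This fails. Under r = T, p = F, u = F, the left side is true but the right side is false.

(⟸) This fails. Under r = F, p = T, u = T, the left side is false but the right side is true.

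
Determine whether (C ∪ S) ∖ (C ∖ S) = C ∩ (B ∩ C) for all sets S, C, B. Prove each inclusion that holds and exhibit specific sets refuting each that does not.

(⊆) fails and (⊇) fails.

(⊆) This inclusion fails. Take S = {1}, C = ∅, B = ∅; then 1 ∈ (C ∪ S) ∖ (C ∖ S) but 1 ∉ C ∩ (B ∩ C).

(⊇) This inclusion fails. Take S = ∅, C = {1}, B = {1}; then 1 ∈ C ∩ (B ∩ C) but 1 ∉ (C ∪ S) ∖ (C ∖ S).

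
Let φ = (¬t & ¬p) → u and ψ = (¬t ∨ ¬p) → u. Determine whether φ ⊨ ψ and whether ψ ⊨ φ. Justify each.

(⇒) fails; (⇐) holds.

(⇒) This fails. Under u = F, p = T, t = F, the left side is true but the right side is false.

(⇐) Assume the antecedent. If u is true, (¬t & ¬p) → u reduces to true regardless of the other variables. If u is false, the antecedent forces (u = F, p = T, t = T), and (¬t & ¬p) → u holds there. Either way (¬t & ¬p) → u holds.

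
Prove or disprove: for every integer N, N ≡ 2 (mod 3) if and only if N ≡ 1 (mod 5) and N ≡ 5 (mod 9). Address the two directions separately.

Only the reverse direction holds.

(←) If N ≡ 1 (mod 5) and N ≡ 5 (mod 9), then by the Chinese remainder theorem N ≡ 41 (mod 45). Since 41 ≡ 2 (mod 3) and 3 ∣ 45, we get N ≡ 2 (mod 3).

(→) This fails: N = 32 gives 32 ≡ 2 (mod 3) but 32 ≡ 2 (mod 5), so the conjunction on the right does not hold.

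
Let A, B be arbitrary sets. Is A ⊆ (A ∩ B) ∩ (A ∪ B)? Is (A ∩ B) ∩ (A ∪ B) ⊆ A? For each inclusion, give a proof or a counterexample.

The sets are not equal: only the reverse inclusion holds.

(⟹) This inclusion fails. Take A = {1}, B = ∅; then 1 ∈ A but 1 ∉ (A ∩ B) ∩ (A ∪ B).

(⟸) Let x ∈ (A ∩ B) ∩ (A ∪ B). Then x ∈ A ∩ B, from which x ∈ A.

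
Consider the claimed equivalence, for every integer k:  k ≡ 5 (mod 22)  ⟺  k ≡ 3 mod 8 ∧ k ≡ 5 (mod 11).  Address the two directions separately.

(→) This fails: k = 49 gives 49 ≡ 5 (mod 22) but 49 ≡ 1 (mod 8), so the conjunction on the right does not hold.

(←) Conversely, if k ≡ 3 (mod 8) and k ≡ 5 (mod 11), then by the Chinese remainder theorem k ≡ 27 (mod 88). Since 27 ≡ 5 (mod 22) and 22 ∣ 88, we get k ≡ 5 (mod 22).

The forward direction fails; the converse holds.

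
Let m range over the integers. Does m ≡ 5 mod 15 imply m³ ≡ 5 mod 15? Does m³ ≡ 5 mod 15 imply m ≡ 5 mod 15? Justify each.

(⇐) Suppose m³ ≡ 5 (mod 15). The only residue r in {0, …, 14} with r³ ≡ 5 (mod 15) is r = 5, so m ≡ 5 (mod 15).

(⇒) Suppose m ≡ 5 mod 15. Write m = 15j + 5. Then (15j + 5)³ = 3375j³ + 3375j² + 1125j + 125 = 15(225j³ + 225j² + 75j + 8) + 5, so m³ ≡ 5 (mod 15).

Equivalent; both directions hold.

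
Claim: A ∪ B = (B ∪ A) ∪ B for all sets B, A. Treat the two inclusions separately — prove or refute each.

Forward inclusion. Let x ∈ A ∪ B. Then either x ∈ B and x ∉ A; or x ∈ A and x ∉ B; or x ∈ B ∩ A. In each case x ∈ (B ∪ A) ∪ B, so A ∪ B ⊆ (B ∪ A) ∪ B.

Reverse inclusion. Let x ∈ (B ∪ A) ∪ B. Then either x ∈ B and x ∉ A; or x ∈ A and x ∉ B; or x ∈ B ∩ A. In each case x ∈ A ∪ B, so (B ∪ A) ∪ B ⊆ A ∪ B.

Both inclusions hold; the sets are equal.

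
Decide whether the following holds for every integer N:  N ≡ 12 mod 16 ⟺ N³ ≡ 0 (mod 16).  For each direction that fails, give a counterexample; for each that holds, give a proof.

(⟹) Suppose N ≡ 12 mod 16. Write N = 16j + 12. Then (16j + 12)³ = 4096j³ + 9216j² + 6912j + 1728 = 16(256j³ + 576j² + 432j + 108) + 0, so N³ ≡ 0 (mod 16).

(⟸) This fails: take N = 0. Then 0³ = 0 ≡ 0 (mod 16), yet 0 ≡ 0 (mod 16), not 12.

Not equivalent: only (⇒) holds.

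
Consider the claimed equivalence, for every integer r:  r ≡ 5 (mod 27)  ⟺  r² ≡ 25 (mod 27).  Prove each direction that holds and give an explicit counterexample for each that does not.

Not equivalent: only (⇒) holds.

(→) Suppose r ≡ 5 (mod 27). Write r = 27j + 5. Then (27j + 5)² = 729j² + 270j + 25 = 27(27j² + 10j) + 25, so r² ≡ 25 (mod 27).

(←) This fails: take r = 22. Then 22² = 484 ≡ 25 (mod 27), yet 22 ≡ 22 (mod 27), not 5.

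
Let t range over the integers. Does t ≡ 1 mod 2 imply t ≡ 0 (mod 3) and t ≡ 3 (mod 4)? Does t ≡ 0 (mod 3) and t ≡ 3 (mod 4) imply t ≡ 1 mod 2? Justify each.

(→) This fails: t = 1 gives 1 ≡ 1 (mod 2) but 1 ≡ 1 (mod 3), so the conjunction on the right does not hold.

(←) Conversely, if t ≡ 0 (mod 3) and t ≡ 3 (mod 4), then by the Chinese remainder theorem t ≡ 3 (mod 12). Since 3 ≡ 1 (mod 2) and 2 ∣ 12, we get t ≡ 1 (mod 2).

Only the converse holds.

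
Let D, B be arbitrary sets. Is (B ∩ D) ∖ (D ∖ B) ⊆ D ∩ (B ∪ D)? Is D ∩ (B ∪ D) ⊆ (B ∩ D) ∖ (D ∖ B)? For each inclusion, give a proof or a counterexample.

(⊆) holds; (⊇) fails.

(⟹) Let x ∈ (B ∩ D) ∖ (D ∖ B). Then x ∈ D ∩ B, from which x ∈ D ∩ (B ∪ D).

(⟸) This inclusion fails. Take D = {1}, B = ∅; then 1 ∈ D ∩ (B ∪ D) but 1 ∉ (B ∩ D) ∖ (D ∖ B).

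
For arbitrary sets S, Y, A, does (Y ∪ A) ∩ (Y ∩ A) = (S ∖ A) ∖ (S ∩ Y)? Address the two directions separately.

Both inclusions fail.

Forward inclusion. This inclusion fails. Take S = ∅, Y = {1}, A = {1}; then 1 ∈ (Y ∪ A) ∩ (Y ∩ A) but 1 ∉ (S ∖ A) ∖ (S ∩ Y).

Reverse inclusion. This inclusion fails. Take S = {1}, Y = ∅, A = ∅; then 1 ∈ (S ∖ A) ∖ (S ∩ Y) but 1 ∉ (Y ∪ A) ∩ (Y ∩ A).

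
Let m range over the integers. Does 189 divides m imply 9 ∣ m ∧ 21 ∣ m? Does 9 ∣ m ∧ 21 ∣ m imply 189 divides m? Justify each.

Converse. This fails: take m = 63. Both 9 ∣ 63 and 21 ∣ 63, yet 63 is not a multiple of 189 (since 63 = 0·189 + 63), so 189 ∤ 63.

Forward direction. If 189 ∣ m, write m = 189q. Since 189 = 21·9, m = 9·(21q), so 9 ∣ m; and since 189 = 9·21, m = 21·(9q), so 21 ∣ m.

Not equivalent: only (⇒) holds.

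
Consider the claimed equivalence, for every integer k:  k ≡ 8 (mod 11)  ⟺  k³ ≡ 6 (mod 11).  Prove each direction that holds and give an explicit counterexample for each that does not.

Both directions hold.

(⟹) Suppose k ≡ 8 (mod 11). Write k = 11j + 8. Then (11j + 8)³ = 1331j³ + 2904j² + 2112j + 512 = 11(121j³ + 264j² + 192j + 46) + 6, so k³ ≡ 6 (mod 11).

(⟸) For the converse, argue contrapositively. If k ≢ 8 (mod 11), then k is congruent to one of 0, 1, 2, 3, 4, 5, 6, 7, 9, 10 modulo 11, and these give k³ ≡ 0, 1, 8, 5, 9, 4, 7, 2, 3, 10 respectively — never 6.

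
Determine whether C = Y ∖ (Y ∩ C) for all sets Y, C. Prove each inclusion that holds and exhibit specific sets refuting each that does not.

(⊆) This inclusion fails. Take Y = ∅, C = {1}; then 1 ∈ C but 1 ∉ Y ∖ (Y ∩ C).

(⊇) This inclusion fails. Take Y = {1}, C = ∅; then 1 ∈ Y ∖ (Y ∩ C) but 1 ∉ C.

Both inclusions fail.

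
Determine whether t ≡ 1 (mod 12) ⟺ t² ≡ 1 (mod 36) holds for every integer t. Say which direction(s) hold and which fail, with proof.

Both directions fail.

[⇒] This fails: take t = 13. Then 13 ≡ 1 (mod 12), but 13² = 169 ≡ 25 (mod 36), not 1.

[⇐] This fails: take t = 17. Then 17² = 289 ≡ 1 (mod 36), yet 17 ≡ 5 (mod 12), not 1.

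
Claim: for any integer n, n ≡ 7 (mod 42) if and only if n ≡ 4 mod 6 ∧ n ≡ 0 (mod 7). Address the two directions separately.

(⇒) This fails: n = 7 gives 7 ≡ 7 (mod 42) but 7 ≡ 1 (mod 6), so the conjunction on the right does not hold.

(⇐) This fails: n = 28 satisfies both congruences on the right (28 ≡ 4 mod 6 and 28 ≡ 0 mod 7) yet 28 ≡ 28 (mod 42), not 7.

Both directions fail.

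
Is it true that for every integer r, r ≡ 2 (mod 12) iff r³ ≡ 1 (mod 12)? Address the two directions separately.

[⇒] This fails: take r = 2. Then 2 ≡ 2 (mod 12), but 2³ = 8 ≡ 8 (mod 12), not 1.

[⇐] This fails: take r = 1. Then 1³ = 1 ≡ 1 (mod 12), yet 1 ≡ 1 (mod 12), not 2.

Neither implication holds.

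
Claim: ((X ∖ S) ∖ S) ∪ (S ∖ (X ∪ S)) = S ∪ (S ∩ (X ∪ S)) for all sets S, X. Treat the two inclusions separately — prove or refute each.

Forward inclusion. This inclusion fails. Take S = ∅, X = {1}; then 1 ∈ ((X ∖ S) ∖ S) ∪ (S ∖ (X ∪ S)) but 1 ∉ S ∪ (S ∩ (X ∪ S)).

Reverse inclusion. This inclusion fails. Take S = {1}, X = ∅; then 1 ∈ S ∪ (S ∩ (X ∪ S)) but 1 ∉ ((X ∖ S) ∖ S) ∪ (S ∖ (X ∪ S)).

Both inclusions fail.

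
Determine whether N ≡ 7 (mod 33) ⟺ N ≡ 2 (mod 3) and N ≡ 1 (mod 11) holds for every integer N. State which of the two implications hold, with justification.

[⇒] This fails: N = 7 gives 7 ≡ 7 (mod 33) but 7 ≡ 1 (mod 3), so the conjunction on the right does not hold.

[⇐] This fails: N = 23 satisfies both congruences on the right (23 ≡ 2 mod 3 and 23 ≡ 1 mod 11) yet 23 ≡ 23 (mod 33), not 7.

Neither implication holds.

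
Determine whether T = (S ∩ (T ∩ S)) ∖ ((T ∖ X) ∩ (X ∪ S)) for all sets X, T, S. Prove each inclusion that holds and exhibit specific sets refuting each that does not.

Forward inclusion. This inclusion fails. Take X = ∅, T = {1}, S = ∅; then 1 ∈ T but 1 ∉ (S ∩ (T ∩ S)) ∖ ((T ∖ X) ∩ (X ∪ S)).

Reverse inclusion. Let x ∈ (S ∩ (T ∩ S)) ∖ ((T ∖ X) ∩ (X ∪ S)). Then x ∈ X ∩ T ∩ S, from which x ∈ T.

(⊆) fails; (⊇) holds.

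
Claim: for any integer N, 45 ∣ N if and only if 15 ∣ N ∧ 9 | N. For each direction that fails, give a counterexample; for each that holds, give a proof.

Both directions hold; the statement is true.

(→) If 45 ∣ N, write N = 45q. Since 45 = 3·15, N = 15·(3q), so 15 ∣ N; and since 45 = 5·9, N = 9·(5q), so 9 ∣ N.

(←) Suppose 15 ∣ N and 9 ∣ N. Any common multiple of 15 and 9 is a multiple of their lcm; here lcm(15, 9) = 15·9/gcd(15, 9) = 135/3 = 45, so 45 ∣ N.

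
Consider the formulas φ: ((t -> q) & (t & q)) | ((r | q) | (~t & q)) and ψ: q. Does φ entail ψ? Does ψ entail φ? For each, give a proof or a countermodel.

Converse. Assume the antecedent. If q is true, the consequent reduces to true regardless of the other variables. If q is false, the antecedent cannot hold. Either way the consequent holds.

Forward direction. This fails. Under q = F, t = F, r = T, the left side is true but the right side is false.

The forward direction fails; the converse holds.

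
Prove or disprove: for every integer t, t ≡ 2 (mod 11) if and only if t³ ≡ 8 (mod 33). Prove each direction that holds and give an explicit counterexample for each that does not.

Converse. The residues r modulo 33 with r³ ≡ 8 (mod 33) are exactly {2}, and each is ≡ 2 (mod 11).

Forward direction. This fails: take t = 13. Then 13 ≡ 2 (mod 11), but 13³ = 2197 ≡ 19 (mod 33), not 8.

Only the reverse direction holds.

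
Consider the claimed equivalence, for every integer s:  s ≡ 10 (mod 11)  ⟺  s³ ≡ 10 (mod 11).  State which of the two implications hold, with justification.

(→) Suppose s ≡ 10 (mod 11). Write s = 11j + 10. Then (11j + 10)³ = 1331j³ + 3630j² + 3300j + 1000 = 11(121j³ + 330j² + 300j + 90) + 10, so s³ ≡ 10 (mod 11).

(←) For the converse, argue contrapositively. If s ≢ 10 (mod 11), then s is congruent to one of 0, 1, 2, 3, 4, 5, 6, 7, 8, 9 modulo 11, and these give s³ ≡ 0, 1, 8, 5, 9, 4, 7, 2, 6, 3 respectively — never 10.

Equivalent; both directions hold.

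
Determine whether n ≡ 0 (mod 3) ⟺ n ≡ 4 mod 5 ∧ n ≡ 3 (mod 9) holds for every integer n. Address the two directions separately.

(⇐) If n ≡ 4 (mod 5) and n ≡ 3 (mod 9), then by the Chinese remainder theorem n ≡ 39 (mod 45). Since 39 ≡ 0 (mod 3) and 3 ∣ 45, we get n ≡ 0 (mod 3).

(⇒) This fails: n = 0 gives 0 ≡ 0 (mod 3) but 0 ≡ 0 (mod 5), so the conjunction on the right does not hold.

Only the converse holds.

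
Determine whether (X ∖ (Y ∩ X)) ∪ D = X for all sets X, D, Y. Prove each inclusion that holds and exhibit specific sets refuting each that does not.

Forward inclusion. This inclusion fails. Take X = ∅, D = {1}, Y = ∅; then 1 ∈ (X ∖ (Y ∩ X)) ∪ D but 1 ∉ X.

Reverse inclusion. This inclusion fails. Take X = {1}, D = ∅, Y = {1}; then 1 ∈ X but 1 ∉ (X ∖ (Y ∩ X)) ∪ D.

(⊆) fails and (⊇) fails.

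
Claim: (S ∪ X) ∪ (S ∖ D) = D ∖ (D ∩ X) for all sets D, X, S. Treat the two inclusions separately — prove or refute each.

(⟹) This inclusion fails. Take D = ∅, X = {1}, S = ∅; then 1 ∈ (S ∪ X) ∪ (S ∖ D) but 1 ∉ D ∖ (D ∩ X).

(⟸) This inclusion fails. Take D = {1}, X = ∅, S = ∅; then 1 ∈ D ∖ (D ∩ X) but 1 ∉ (S ∪ X) ∪ (S ∖ D).

(⊆) fails and (⊇) fails.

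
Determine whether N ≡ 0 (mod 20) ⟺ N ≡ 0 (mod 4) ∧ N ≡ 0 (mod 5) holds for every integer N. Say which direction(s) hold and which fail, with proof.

(→) Suppose N ≡ 0 (mod 20); write N = 20j + 0. Since 4 ∣ 20, reducing mod 4 gives N ≡ 0 (mod 4); since 5 ∣ 20, reducing mod 5 gives N ≡ 0 (mod 5).

(←) Conversely, if N ≡ 0 (mod 4) and N ≡ 0 (mod 5), then by the Chinese remainder theorem N ≡ 0 (mod 20). This is exactly N ≡ 0 (mod 20).

The biconditional holds.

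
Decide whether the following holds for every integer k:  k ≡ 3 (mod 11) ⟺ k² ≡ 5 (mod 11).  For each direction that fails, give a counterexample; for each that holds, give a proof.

Neither implication holds.

[⇒] This fails: take k = 3. Then 3 ≡ 3 (mod 11), but 3² = 9 ≡ 9 (mod 11), not 5.

[⇐] This fails: take k = 4. Then 4² = 16 ≡ 5 (mod 11), yet 4 ≡ 4 (mod 11), not 3.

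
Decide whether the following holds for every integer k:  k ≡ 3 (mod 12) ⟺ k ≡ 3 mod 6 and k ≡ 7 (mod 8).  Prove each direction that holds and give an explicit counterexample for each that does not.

Only the converse holds.

(⇐) If k ≡ 3 (mod 6) and k ≡ 7 (mod 8), then by the Chinese remainder theorem k ≡ 15 (mod 24). Since 15 ≡ 3 (mod 12) and 12 ∣ 24, we get k ≡ 3 (mod 12).

(⇒) This fails: k = 3 gives 3 ≡ 3 (mod 12) but 3 ≡ 3 (mod 8), so the conjunction on the right does not hold.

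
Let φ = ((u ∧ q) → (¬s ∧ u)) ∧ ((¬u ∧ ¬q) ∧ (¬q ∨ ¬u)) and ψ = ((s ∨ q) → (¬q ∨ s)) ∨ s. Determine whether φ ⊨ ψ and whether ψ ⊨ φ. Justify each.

(→) Assume the antecedent. If q is true, the antecedent cannot hold. If q is false, ((s ∨ q) → (¬q ∨ s)) ∨ s reduces to true regardless of the other variables. Either way ((s ∨ q) → (¬q ∨ s)) ∨ s holds.

(←) This fails. Under q = T, s = T, u = F, the left side is false but the right side is true.

(⇒) holds; (⇐) fails.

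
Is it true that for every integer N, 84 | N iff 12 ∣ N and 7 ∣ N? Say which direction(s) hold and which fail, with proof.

Both directions hold.

(→) If 84 ∣ N, write N = 84q. Since 84 = 7·12, N = 12·(7q), so 12 ∣ N; and since 84 = 12·7, N = 7·(12q), so 7 ∣ N.

(←) Suppose 12 ∣ N and 7 ∣ N. Any common multiple of 12 and 7 is a multiple of their lcm; here gcd(12, 7) = 1, so lcm(12, 7) = 12·7 = 84, so 84 ∣ N.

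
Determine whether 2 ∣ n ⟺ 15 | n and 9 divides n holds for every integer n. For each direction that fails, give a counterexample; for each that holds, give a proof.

Neither implication holds.

(⇒) This fails: take n = 2. Certainly 2 ∣ 2, but 15 ∤ 2.

(⇐) This fails: take n = 45. Both 15 ∣ 45 and 9 ∣ 45, yet 45 is not a multiple of 2 (since 45 = 22·2 + 1), so 2 ∤ 45.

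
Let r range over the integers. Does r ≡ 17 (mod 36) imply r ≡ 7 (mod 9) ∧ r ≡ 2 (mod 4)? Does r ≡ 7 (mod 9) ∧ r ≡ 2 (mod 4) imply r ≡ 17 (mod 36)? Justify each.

(→) This fails: r = 17 gives 17 ≡ 17 (mod 36) but 17 ≡ 8 (mod 9), so the conjunction on the right does not hold.

(←) This fails: r = 34 satisfies both congruences on the right (34 ≡ 7 mod 9 and 34 ≡ 2 mod 4) yet 34 ≡ 34 (mod 36), not 17.

Neither implication holds.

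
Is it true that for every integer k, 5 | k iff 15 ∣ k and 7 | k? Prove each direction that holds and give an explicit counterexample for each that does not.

Only the converse holds.

(⇐) Suppose 15 ∣ k and 7 ∣ k. Any common multiple of 15 and 7 is a multiple of their lcm; here gcd(15, 7) = 1, so lcm(15, 7) = 15·7 = 105, so 105 ∣ k. Since 5 ∣ 105, it follows that 5 ∣ k.

(⇒) This fails: take k = 5. Certainly 5 ∣ 5, but 15 ∤ 5.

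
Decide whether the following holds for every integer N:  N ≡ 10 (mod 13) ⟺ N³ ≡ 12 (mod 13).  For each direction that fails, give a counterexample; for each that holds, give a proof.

Only the forward direction holds.

(→) Suppose N ≡ 10 (mod 13). Write N = 13j + 10. Then (13j + 10)³ = 2197j³ + 5070j² + 3900j + 1000 = 13(169j³ + 390j² + 300j + 76) + 12, so N³ ≡ 12 (mod 13).

(←) This fails: take N = 4. Then 4³ = 64 ≡ 12 (mod 13), yet 4 ≡ 4 (mod 13), not 10.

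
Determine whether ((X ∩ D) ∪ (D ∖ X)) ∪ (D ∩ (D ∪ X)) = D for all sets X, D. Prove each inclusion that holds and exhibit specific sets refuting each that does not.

Reverse inclusion. Let x ∈ D. Then either x ∈ D and x ∉ X; or x ∈ X ∩ D. In each case x ∈ ((X ∩ D) ∪ (D ∖ X)) ∪ (D ∩ (D ∪ X)), so D ⊆ ((X ∩ D) ∪ (D ∖ X)) ∪ (D ∩ (D ∪ X)).

Forward inclusion. Let x ∈ ((X ∩ D) ∪ (D ∖ X)) ∪ (D ∩ (D ∪ X)). Then either x ∈ D and x ∉ X; or x ∈ X ∩ D. In each case x ∈ D, so ((X ∩ D) ∪ (D ∖ X)) ∪ (D ∩ (D ∪ X)) ⊆ D.

Both inclusions hold; the sets are equal.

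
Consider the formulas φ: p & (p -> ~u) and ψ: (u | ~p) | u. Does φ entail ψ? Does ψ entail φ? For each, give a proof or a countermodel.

(⇒) fails and (⇐) fails.

(⟹) This fails. Under u = F, p = T, the left side is true but the right side is false.

(⟸) This fails. Under u = F, p = F, the left side is false but the right side is true.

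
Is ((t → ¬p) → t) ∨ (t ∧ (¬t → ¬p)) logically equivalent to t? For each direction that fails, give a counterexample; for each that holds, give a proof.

Equivalent; both directions hold.

(⇐) Assume the antecedent. If p is true, the antecedent forces (p = T, t = T), and the consequent holds there. If p is false, the antecedent forces (p = F, t = T), and the consequent holds there. Either way the consequent holds.

(⇒) Assume the antecedent. If p is true, the antecedent forces (p = T, t = T), and t holds there. If p is false, the antecedent forces (p = F, t = T), and t holds there. Either way t holds.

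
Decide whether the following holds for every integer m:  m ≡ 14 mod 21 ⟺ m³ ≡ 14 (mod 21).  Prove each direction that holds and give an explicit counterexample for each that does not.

Equivalent; both directions hold.

Forward direction. Suppose m ≡ 14 mod 21. Write m = 21j + 14. Then (21j + 14)³ = 9261j³ + 18522j² + 12348j + 2744 = 21(441j³ + 882j² + 588j + 130) + 14, so m³ ≡ 14 (mod 21).

Converse. Suppose m³ ≡ 14 (mod 21). The only residue r in {0, …, 20} with r³ ≡ 14 (mod 21) is r = 14, so m ≡ 14 (mod 21).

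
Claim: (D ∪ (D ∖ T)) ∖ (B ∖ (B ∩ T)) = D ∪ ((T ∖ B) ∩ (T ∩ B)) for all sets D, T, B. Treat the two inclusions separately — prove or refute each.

The sets are not equal: only the forward inclusion holds.

Reverse inclusion. This inclusion fails. Take D = {1}, T = ∅, B = {1}; then 1 ∈ D ∪ ((T ∖ B) ∩ (T ∩ B)) but 1 ∉ (D ∪ (D ∖ T)) ∖ (B ∖ (B ∩ T)).

Forward inclusion. Let x ∈ (D ∪ (D ∖ T)) ∖ (B ∖ (B ∩ T)). Then either x ∈ D and x ∉ T, B; or x ∈ D ∩ T and x ∉ B; or x ∈ D ∩ T ∩ B. In each case x ∈ D ∪ ((T ∖ B) ∩ (T ∩ B)), so (D ∪ (D ∖ T)) ∖ (B ∖ (B ∩ T)) ⊆ D ∪ ((T ∖ B) ∩ (T ∩ B)).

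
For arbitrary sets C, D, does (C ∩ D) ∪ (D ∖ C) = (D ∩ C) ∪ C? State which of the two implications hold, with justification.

(⊆) fails and (⊇) fails.

(⊆) This inclusion fails. Take C = ∅, D = {1}; then 1 ∈ (C ∩ D) ∪ (D ∖ C) but 1 ∉ (D ∩ C) ∪ C.

(⊇) This inclusion fails. Take C = {1}, D = ∅; then 1 ∈ (D ∩ C) ∪ C but 1 ∉ (C ∩ D) ∪ (D ∖ C).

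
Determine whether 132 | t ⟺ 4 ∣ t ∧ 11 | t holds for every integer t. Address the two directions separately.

(⇒) If 132 ∣ t, write t = 132q. Since 132 = 33·4, t = 4·(33q), so 4 ∣ t; and since 132 = 12·11, t = 11·(12q), so 11 ∣ t.

(⇐) This fails: take t = 44. Both 4 ∣ 44 and 11 ∣ 44, yet 44 is not a multiple of 132 (since 44 = 0·132 + 44), so 132 ∤ 44.

The forward direction holds; the converse fails.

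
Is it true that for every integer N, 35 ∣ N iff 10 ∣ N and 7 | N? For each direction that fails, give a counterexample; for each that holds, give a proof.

Forward direction. This fails: take N = 35. Certainly 35 ∣ 35, but 10 ∤ 35.

Converse. Suppose 10 ∣ N and 7 ∣ N. Any common multiple of 10 and 7 is a multiple of their lcm; here gcd(10, 7) = 1, so lcm(10, 7) = 10·7 = 70, so 70 ∣ N. Since 35 ∣ 70, it follows that 35 ∣ N.

The forward direction fails; the converse holds.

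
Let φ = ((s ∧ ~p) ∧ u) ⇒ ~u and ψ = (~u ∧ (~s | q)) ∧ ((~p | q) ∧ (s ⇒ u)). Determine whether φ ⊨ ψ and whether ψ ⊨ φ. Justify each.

(→) This fails. Under s = T, u = F, p = F, q = F, the left side is true but the right side is false.

(←) Assume the antecedent. If s is true, the antecedent cannot hold. If s is false, ((s ∧ ~p) ∧ u) ⇒ ~u reduces to true regardless of the other variables. Either way ((s ∧ ~p) ∧ u) ⇒ ~u holds.

Not equivalent: only (⇐) holds.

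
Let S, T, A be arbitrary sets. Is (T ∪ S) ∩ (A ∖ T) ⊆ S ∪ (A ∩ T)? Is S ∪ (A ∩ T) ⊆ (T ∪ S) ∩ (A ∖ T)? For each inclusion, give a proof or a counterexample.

(⟹) Let x ∈ (T ∪ S) ∩ (A ∖ T). Then x ∈ S ∩ A and x ∉ T, from which x ∈ S ∪ (A ∩ T).

(⟸) This inclusion fails. Take S = {1}, T = ∅, A = ∅; then 1 ∈ S ∪ (A ∩ T) but 1 ∉ (T ∪ S) ∩ (A ∖ T).

The sets are not equal: only the forward inclusion holds.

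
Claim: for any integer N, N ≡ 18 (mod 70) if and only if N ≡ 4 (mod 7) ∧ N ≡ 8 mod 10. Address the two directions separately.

Both directions hold; the statement is true.

(⇐) If N ≡ 4 (mod 7) and N ≡ 8 (mod 10), then by the Chinese remainder theorem N ≡ 18 (mod 70). This is exactly N ≡ 18 (mod 70).

(⇒) Suppose N ≡ 18 (mod 70); write N = 70j + 18. Since 7 ∣ 70, reducing mod 7 gives N ≡ 18 ≡ 4 (mod 7); since 10 ∣ 70, reducing mod 10 gives N ≡ 18 ≡ 8 (mod 10).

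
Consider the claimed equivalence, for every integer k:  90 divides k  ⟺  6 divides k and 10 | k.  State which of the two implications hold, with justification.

The forward direction holds; the converse fails.

Forward direction. If 90 ∣ k, write k = 90q. Since 90 = 15·6, k = 6·(15q), so 6 ∣ k; and since 90 = 9·10, k = 10·(9q), so 10 ∣ k.

Converse. This fails: take k = 30. Both 6 ∣ 30 and 10 ∣ 30, yet 30 is not a multiple of 90 (since 30 = 0·90 + 30), so 90 ∤ 30.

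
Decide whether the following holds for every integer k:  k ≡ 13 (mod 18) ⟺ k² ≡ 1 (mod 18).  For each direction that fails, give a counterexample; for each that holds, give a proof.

[⇒] This fails: take k = 13. Then 13 ≡ 13 (mod 18), but 13² = 169 ≡ 7 (mod 18), not 1.

[⇐] This fails: take k = 1. Then 1² = 1 ≡ 1 (mod 18), yet 1 ≡ 1 (mod 18), not 13.

Neither implication holds.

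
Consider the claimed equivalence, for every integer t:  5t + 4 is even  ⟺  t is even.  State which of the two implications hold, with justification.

Equivalent; both directions hold.

(⟹) Suppose 5t + 4 is even. Since 5 is odd, 5t and t have the same parity, so 5t + 4 ≡ t + 4 (mod 2). As 4 is even, 5t + 4 is even exactly when t is even. Thus t is even.

(⟸) Conversely, suppose t is even; write t = 2j. Then 5t + 4 = 5·(2j) + 4 = 2·5j + 4, which is even.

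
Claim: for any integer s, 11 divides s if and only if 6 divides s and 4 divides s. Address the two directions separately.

Both directions fail.

[⇒] This fails: take s = 11. Certainly 11 ∣ 11, but 6 ∤ 11.

[⇐] This fails: take s = 12. Both 6 ∣ 12 and 4 ∣ 12, yet 12 is not a multiple of 11 (since 12 = 1·11 + 1), so 11 ∤ 12.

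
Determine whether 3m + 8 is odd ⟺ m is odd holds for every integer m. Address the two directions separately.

Both directions hold; the statement is true.

(⇐) Suppose m is odd; write m = 2j + 1. Then 3m + 8 = 3·(2j + 1) + 8 = 2·3j + 11, which is odd.

(⇒) Suppose 3m + 8 is odd. Since 3 is odd, 3m and m have the same parity, so 3m + 8 ≡ m + 8 (mod 2). As 8 is even, 3m + 8 is odd exactly when m is odd. Thus m is odd.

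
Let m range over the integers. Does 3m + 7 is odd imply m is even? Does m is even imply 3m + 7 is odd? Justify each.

Both directions hold.

(⇒) Suppose 3m + 7 is odd. Since 3 is odd, 3m and m have the same parity, so 3m + 7 ≡ m + 7 (mod 2). As 7 is odd, 3m + 7 is odd exactly when m is even. Thus m is even.

(⇐) Conversely, suppose m is even; write m = 2j. Then 3m + 7 = 3·(2j) + 7 = 2·3j + 7, which is odd.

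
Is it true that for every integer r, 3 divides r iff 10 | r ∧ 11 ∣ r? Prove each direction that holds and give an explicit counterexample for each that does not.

Forward direction. This fails: take r = 3. Certainly 3 ∣ 3, but 10 ∤ 3.

Converse. This fails: take r = 110. Both 10 ∣ 110 and 11 ∣ 110, yet 110 is not a multiple of 3 (since 110 = 36·3 + 2), so 3 ∤ 110.

Neither direction holds.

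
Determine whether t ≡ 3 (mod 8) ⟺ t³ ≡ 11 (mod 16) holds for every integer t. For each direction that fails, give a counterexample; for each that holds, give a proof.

Converse. The residues r modulo 16 with r³ ≡ 11 (mod 16) are exactly {3}, and each is ≡ 3 (mod 8).

Forward direction. This fails: take t = 11. Then 11 ≡ 3 (mod 8), but 11³ = 1331 ≡ 3 (mod 16), not 11.

Only the converse holds.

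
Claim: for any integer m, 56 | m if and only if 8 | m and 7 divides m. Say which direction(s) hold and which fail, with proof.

Both directions hold.

[⇒] If 56 ∣ m, write m = 56q. Since 56 = 7·8, m = 8·(7q), so 8 ∣ m; and since 56 = 8·7, m = 7·(8q), so 7 ∣ m.

[⇐] Suppose 8 ∣ m and 7 ∣ m. Any common multiple of 8 and 7 is a multiple of their lcm; here gcd(8, 7) = 1, so lcm(8, 7) = 8·7 = 56, so 56 ∣ m.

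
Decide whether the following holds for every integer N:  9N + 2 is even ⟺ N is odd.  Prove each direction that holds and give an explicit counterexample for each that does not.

(⇒) fails and (⇐) fails.

(⇒) This fails: N = 4 gives 9N + 2 = 38, which is even, but 4 is even, not odd.

(⇐) This also fails: N = 1 is odd, but 9N + 2 = 11 is odd, not even.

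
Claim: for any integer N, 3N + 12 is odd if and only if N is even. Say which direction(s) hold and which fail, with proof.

(→) This fails: N = 5 gives 3N + 12 = 27, which is odd, but 5 is odd, not even.

(←) This also fails: N = 4 is even, but 3N + 12 = 24 is even, not odd.

Both directions fail.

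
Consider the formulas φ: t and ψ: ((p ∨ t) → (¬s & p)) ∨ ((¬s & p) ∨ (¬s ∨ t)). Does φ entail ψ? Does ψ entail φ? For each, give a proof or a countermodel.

Not equivalent: only (⇒) holds.

[⇒] Assume the antecedent. If p is true, the antecedent forces (p = T, s = F, t = T) or (p = T, s = T, t = T), and the consequent holds there. If p is false, the consequent reduces to true regardless of the other variables. Either way the consequent holds.

[⇐] This fails. Under p = F, s = F, t = F, the left side is false but the right side is true.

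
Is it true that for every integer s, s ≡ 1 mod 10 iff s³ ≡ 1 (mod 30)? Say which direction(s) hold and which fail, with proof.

[⇒] This fails: take s = 11. Then 11 ≡ 1 (mod 10), but 11³ = 1331 ≡ 11 (mod 30), not 1.

[⇐] Conversely, the residues r modulo 30 with r³ ≡ 1 (mod 30) are exactly {1}, and each is ≡ 1 (mod 10).

Only the reverse direction holds.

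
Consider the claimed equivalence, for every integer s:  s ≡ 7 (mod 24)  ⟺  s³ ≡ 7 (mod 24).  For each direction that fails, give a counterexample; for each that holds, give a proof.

The biconditional holds.

[⇒] Suppose s ≡ 7 (mod 24). Write s = 24j + 7. Then (24j + 7)³ = 13824j³ + 12096j² + 3528j + 343 = 24(576j³ + 504j² + 147j + 14) + 7, so s³ ≡ 7 (mod 24).

[⇐] Conversely, suppose s³ ≡ 7 (mod 24). The only residue r in {0, …, 23} with r³ ≡ 7 (mod 24) is r = 7, so s ≡ 7 (mod 24).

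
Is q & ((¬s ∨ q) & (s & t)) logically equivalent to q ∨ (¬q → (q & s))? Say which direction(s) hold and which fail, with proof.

(⟹) Assume the antecedent. If q is true, q ∨ (¬q → (q & s)) reduces to true regardless of the other variables. If q is false, the antecedent cannot hold. Either way q ∨ (¬q → (q & s)) holds.

(⟸) This fails. Under q = T, s = F, t = F, the left side is false but the right side is true.

Not equivalent: only (⇒) holds.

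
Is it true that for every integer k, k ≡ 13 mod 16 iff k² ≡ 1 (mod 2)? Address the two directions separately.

(⇒) holds; (⇐) fails.

(⟸) This fails: take k = 1. Then 1² = 1 ≡ 1 (mod 2), yet 1 ≡ 1 (mod 16), not 13.

(⟹) Suppose k ≡ 13 (mod 16). Then k² ≡ 13² = 169 (mod 16), and since 2 ∣ 16, also k² ≡ 1 (mod 2).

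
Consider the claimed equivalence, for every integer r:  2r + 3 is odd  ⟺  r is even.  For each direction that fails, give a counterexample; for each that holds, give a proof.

(←) Suppose r is even. Since 2 is even, 2r is even for every r, so 2r + 3 has the same parity as 3, which is odd. Hence 2r + 3 is odd.

(→) This fails: take r = 1. Then 2r + 3 = 5, which is odd, yet r = 1 is odd, not even.

Not equivalent: only (⇐) holds.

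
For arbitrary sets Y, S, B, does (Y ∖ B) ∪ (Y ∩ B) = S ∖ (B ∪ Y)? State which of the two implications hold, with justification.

(⟹) This inclusion fails. Take Y = {1}, S = ∅, B = ∅; then 1 ∈ (Y ∖ B) ∪ (Y ∩ B) but 1 ∉ S ∖ (B ∪ Y).

(⟸) This inclusion fails. Take Y = ∅, S = {1}, B = ∅; then 1 ∈ S ∖ (B ∪ Y) but 1 ∉ (Y ∖ B) ∪ (Y ∩ B).

Neither inclusion holds.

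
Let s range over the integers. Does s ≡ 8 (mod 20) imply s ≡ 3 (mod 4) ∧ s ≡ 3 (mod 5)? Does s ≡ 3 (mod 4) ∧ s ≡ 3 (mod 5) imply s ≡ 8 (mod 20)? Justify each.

(⇒) This fails: s = 8 gives 8 ≡ 8 (mod 20) but 8 ≡ 0 (mod 4), so the conjunction on the right does not hold.

(⇐) This fails: s = 3 satisfies both congruences on the right (3 ≡ 3 mod 4 and 3 ≡ 3 mod 5) yet 3 ≡ 3 (mod 20), not 8.

Both directions fail.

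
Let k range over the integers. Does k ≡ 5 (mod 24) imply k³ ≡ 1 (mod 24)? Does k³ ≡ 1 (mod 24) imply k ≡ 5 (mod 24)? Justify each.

Both directions fail.

(⇒) This fails: take k = 5. Then 5 ≡ 5 (mod 24), but 5³ = 125 ≡ 5 (mod 24), not 1.

(⇐) This fails: take k = 1. Then 1³ = 1 ≡ 1 (mod 24), yet 1 ≡ 1 (mod 24), not 5.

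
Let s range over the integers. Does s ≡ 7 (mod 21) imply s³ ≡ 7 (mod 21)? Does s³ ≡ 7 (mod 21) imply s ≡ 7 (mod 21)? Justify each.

Both directions hold; the statement is true.

[⇒] Suppose s ≡ 7 (mod 21). Write s = 21j + 7. Then (21j + 7)³ = 9261j³ + 9261j² + 3087j + 343 = 21(441j³ + 441j² + 147j + 16) + 7, so s³ ≡ 7 (mod 21).

[⇐] Conversely, suppose s³ ≡ 7 (mod 21). The only residue r in {0, …, 20} with r³ ≡ 7 (mod 21) is r = 7, so s ≡ 7 (mod 21).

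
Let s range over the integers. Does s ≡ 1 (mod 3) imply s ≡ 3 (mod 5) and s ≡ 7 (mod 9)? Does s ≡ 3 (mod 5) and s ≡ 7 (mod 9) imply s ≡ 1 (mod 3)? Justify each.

Forward direction. This fails: s = 1 gives 1 ≡ 1 (mod 3) but 1 ≡ 1 (mod 5), so the conjunction on the right does not hold.

Converse. If s ≡ 3 (mod 5) and s ≡ 7 (mod 9), then by the Chinese remainder theorem s ≡ 43 (mod 45). Since 43 ≡ 1 (mod 3) and 3 ∣ 45, we get s ≡ 1 (mod 3).

The forward direction fails; the converse holds.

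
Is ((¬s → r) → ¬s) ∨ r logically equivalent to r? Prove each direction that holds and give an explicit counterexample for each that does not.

(⟹) This fails. Under r = F, s = F, the left side is true but the right side is false.

(⟸) Assume the antecedent. If r is true, ((¬s → r) → ¬s) ∨ r reduces to true regardless of the other variables. If r is false, the antecedent cannot hold. Either way ((¬s → r) → ¬s) ∨ r holds.

Only the reverse direction holds.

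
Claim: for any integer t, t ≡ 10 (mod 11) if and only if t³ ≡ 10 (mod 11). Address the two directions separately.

(⇒) Suppose t ≡ 10 (mod 11). Write t = 11j + 10. Then (11j + 10)³ = 1331j³ + 3630j² + 3300j + 1000 = 11(121j³ + 330j² + 300j + 90) + 10, so t³ ≡ 10 (mod 11).

(⇐) Conversely, suppose t³ ≡ 10 (mod 11). The only residue r in {0, …, 10} with r³ ≡ 10 (mod 11) is r = 10, so t ≡ 10 (mod 11).

The biconditional holds.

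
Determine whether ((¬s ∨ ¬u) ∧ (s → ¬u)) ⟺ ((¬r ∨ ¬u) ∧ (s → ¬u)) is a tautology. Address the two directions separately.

The forward direction fails; the converse holds.

[⇐] Assume the antecedent. If u is true, the antecedent forces (u = T, s = F, r = F), and (¬s ∨ ¬u) ∧ (s → ¬u) holds there. If u is false, (¬s ∨ ¬u) ∧ (s → ¬u) reduces to true regardless of the other variables. Either way (¬s ∨ ¬u) ∧ (s → ¬u) holds.

[⇒] This fails. Under u = T, s = F, r = T, the left side is true but the right side is false.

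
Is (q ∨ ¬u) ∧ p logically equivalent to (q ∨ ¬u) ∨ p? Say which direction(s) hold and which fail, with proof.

Not equivalent: only (⇒) holds.

(←) This fails. Under q = F, p = F, u = F, the left side is false but the right side is true.

(→) Assume the antecedent. If q is true, (q ∨ ¬u) ∨ p reduces to true regardless of the other variables. If q is false, the antecedent forces (q = F, p = T, u = F), and (q ∨ ¬u) ∨ p holds there. Either way (q ∨ ¬u) ∨ p holds.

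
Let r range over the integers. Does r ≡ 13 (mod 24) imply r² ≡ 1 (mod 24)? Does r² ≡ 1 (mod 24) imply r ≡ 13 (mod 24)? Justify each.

Not equivalent: only (⇒) holds.

(⟹) Suppose r ≡ 13 (mod 24). Write r = 24j + 13. Then (24j + 13)² = 576j² + 624j + 169 = 24(24j² + 26j + 7) + 1, so r² ≡ 1 (mod 24).

(⟸) This fails: take r = 1. Then 1² = 1 ≡ 1 (mod 24), yet 1 ≡ 1 (mod 24), not 13.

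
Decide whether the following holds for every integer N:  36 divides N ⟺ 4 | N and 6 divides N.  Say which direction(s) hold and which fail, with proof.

[⇐] This fails: take N = 12. Both 4 ∣ 12 and 6 ∣ 12, yet 12 is not a multiple of 36 (since 12 = 0·36 + 12), so 36 ∤ 12.

[⇒] If 36 ∣ N, write N = 36q. Since 36 = 9·4, N = 4·(9q), so 4 ∣ N; and since 36 = 6·6, N = 6·(6q), so 6 ∣ N.

Only the forward implication holds.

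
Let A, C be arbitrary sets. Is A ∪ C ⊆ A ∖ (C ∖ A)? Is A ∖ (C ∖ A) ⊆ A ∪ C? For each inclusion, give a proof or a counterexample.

(⊇) Let x ∈ A ∖ (C ∖ A). Then either x ∈ A and x ∉ C; or x ∈ A ∩ C. In each case x ∈ A ∪ C, so A ∖ (C ∖ A) ⊆ A ∪ C.

(⊆) This inclusion fails. Take A = ∅, C = {1}; then 1 ∈ A ∪ C but 1 ∉ A ∖ (C ∖ A).

Only the reverse inclusion holds.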